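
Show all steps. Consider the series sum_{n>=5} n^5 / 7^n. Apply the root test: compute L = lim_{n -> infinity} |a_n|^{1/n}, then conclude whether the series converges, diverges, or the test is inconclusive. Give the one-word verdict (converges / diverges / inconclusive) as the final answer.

Let a_n denote the general term. Form |a_n|^(1/n) and simplify:
|a_n|^(1/n) = n^(5/n)/7
Take the limit as n -> infinity: L = 1/7.
Since L = 1/7 < 1, the root test implies convergence.

converges


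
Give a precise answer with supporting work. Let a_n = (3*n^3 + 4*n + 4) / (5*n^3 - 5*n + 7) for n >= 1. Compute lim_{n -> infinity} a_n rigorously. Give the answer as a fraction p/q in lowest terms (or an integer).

Divide numerator and denominator by n^3, the highest power:
numerator / n^3 = 3 + 4/n^2 + 4/n^3
denominator / n^3 = 5 - 5/n^2 + 7/n^3
As n -> infinity, all terms of the form c/n^k (k >= 1) tend to 0.
So numerator / n^3 -> 3 and denominator / n^3 -> 5.
Therefore lim a_n = 3/5.

3/5


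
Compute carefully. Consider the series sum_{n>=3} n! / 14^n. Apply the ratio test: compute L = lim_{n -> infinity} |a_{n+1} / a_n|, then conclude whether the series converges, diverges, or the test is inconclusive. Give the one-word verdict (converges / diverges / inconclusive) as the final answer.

Let a_n denote the general term. Form the ratio a_{n+1}/a_n and simplify:
a_{n+1}/a_n = n/14 + 1/14
Take the limit as n -> infinity: L = infinity.
Since L = infinity > 1 (or L = infinity), the ratio test implies the series diverges.

diverges


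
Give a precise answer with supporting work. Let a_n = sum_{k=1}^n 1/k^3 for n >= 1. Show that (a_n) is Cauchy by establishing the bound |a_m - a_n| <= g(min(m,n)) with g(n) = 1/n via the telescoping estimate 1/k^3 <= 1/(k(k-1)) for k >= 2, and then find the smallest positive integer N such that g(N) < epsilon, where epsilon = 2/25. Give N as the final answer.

For m > n >= 1: |a_m - a_n| = sum_{k=n+1}^m 1/k^3.
Use 1/k^3 <= 1/(k(k-1)) = 1/(k-1) - 1/k for k >= 2 (which holds since k^3 >= k^2 >= k(k-1) for k >= 2):
sum_{k=n+1}^m 1/k^3 <= sum_{k=n+1}^m (1/(k-1) - 1/k) = 1/n - 1/m <= 1/n.
By symmetry the same bound holds with n,m swapped, so |a_m - a_n| <= 1/min(m,n) = g(min(m,n)). Since g(n) -> 0, (a_n) is Cauchy.
Now solve g(N) < 2/25: 1/N < 2/25 <=> N > 1/(2/25) = 25/2.
The smallest integer strictly greater than 25/2 is N = 13.
Check: g(13) = 1/13 < 2/25; g(12) = 1/12 >= 2/25. So N = 13.

13


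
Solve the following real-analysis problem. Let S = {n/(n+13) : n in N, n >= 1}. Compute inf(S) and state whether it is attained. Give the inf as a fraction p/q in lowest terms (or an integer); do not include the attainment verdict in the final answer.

Analysis:
- Values: 1/14, 2/15, 3/16, 4/17, ... strictly increasing.
- Minimum is 1/14 (n=1); inf = 1/14 (attained).
- n/(n+13) = 1 - 13/(n+13) -> 1 from below as n -> infinity, and never equals 1.
- So sup = 1 (not attained).
Conclusion: inf(S) = 1/14, attained in S.

1/14


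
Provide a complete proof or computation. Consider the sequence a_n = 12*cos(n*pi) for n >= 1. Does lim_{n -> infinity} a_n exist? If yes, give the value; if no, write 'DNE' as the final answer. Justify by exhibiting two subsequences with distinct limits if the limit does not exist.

Examine the behaviour of a_n along subsequences.
cos(n*pi) = (-1)^n, so a_n = 12*(-1)^n. a_{2k} = 12 -> 12. a_{2k+1} = -12 -> -12.
Since these two subsequential limits are 12 and -12, distinct, the full sequence cannot converge (a convergent sequence has all subsequences tending to the same limit). So lim a_n does not exist.

DNE


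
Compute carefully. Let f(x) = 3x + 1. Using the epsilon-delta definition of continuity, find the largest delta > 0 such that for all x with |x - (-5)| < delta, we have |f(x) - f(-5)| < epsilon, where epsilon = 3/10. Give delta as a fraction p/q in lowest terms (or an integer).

We compute f(-5) = 3*(-5) + 1 = -14.
|f(x) - f(-5)| = |3x + 1 - (-14)| = |3(x - (-5))| = 3|x - (-5)|.
We need 3|x - (-5)| < 3/10, i.e. |x - (-5)| < 3/10 / 3 = 1/10.
So any delta <= 1/10 works. Conversely, if delta > 1/10, then x = -5 + 1/10 satisfies |x - (-5)| = 1/10 < delta but |f(x) - f(-5)| = 3 * 1/10 = 3/10, which is not < 3/10; so no larger delta works.
Hence the largest such delta is 1/10.

1/10


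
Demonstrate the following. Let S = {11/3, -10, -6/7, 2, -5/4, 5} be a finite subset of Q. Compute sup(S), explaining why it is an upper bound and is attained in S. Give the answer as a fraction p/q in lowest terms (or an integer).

S is finite, so sup(S) = max(S).
Sorted decreasing:
5, 11/3, 2, -6/7, -5/4, -10
The extremum is 5.
For every x in S, x <= 5. And 5 is in S, so it is attained.
Therefore sup(S) = 5.

5


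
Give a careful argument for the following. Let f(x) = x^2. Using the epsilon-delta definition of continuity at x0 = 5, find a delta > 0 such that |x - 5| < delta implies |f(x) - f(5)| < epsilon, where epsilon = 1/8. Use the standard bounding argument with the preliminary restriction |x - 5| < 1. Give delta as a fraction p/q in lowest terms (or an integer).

Factor: |x^2 - (5)^2| = |x - 5| * |x + 5|.
Impose |x - 5| < 1 first. Then |x + 5| = |(x - 5) + 2*(5)| <= |x - 5| + 2*|5| < 1 + 10 = 11.
So |x^2 - (5)^2| < delta * 11.
We need delta * 11 <= 1/8, i.e. delta <= 1/8/11 = 1/88.
Since 1/88 < 1, this is tighter than 1; take delta = 1/88.
So delta = 1/88 works.

1/88


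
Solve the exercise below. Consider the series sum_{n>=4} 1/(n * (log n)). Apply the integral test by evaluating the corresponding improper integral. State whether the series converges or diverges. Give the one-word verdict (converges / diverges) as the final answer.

Let f(x) = 1/(x*log(x)). Then f is positive, continuous, and decreasing on [4, infinity), so the integral test applies.
Compute the improper integral int_{4}^infinity f(x) dx:
  antiderivative F(x) = log(log(x)).
  F(x) = log(log(x)) -> infinity as x -> infinity. The integral diverges, so by the integral test, the series diverges.

diverges


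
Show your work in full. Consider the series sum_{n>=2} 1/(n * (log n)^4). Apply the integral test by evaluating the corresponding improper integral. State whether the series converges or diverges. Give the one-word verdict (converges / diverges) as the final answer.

Let f(x) = 1/(x*log(x)^4). Then f is positive, continuous, and decreasing on [2, infinity), so the integral test applies.
Compute the improper integral int_{2}^infinity f(x) dx:
  antiderivative F(x) = -1/(3*log(x)^3).
  F(x) -> 0 as x -> infinity.  int = 0 - F(2) = 1/(3*log(2)^3) < infinity. By the integral test, the series converges.

converges


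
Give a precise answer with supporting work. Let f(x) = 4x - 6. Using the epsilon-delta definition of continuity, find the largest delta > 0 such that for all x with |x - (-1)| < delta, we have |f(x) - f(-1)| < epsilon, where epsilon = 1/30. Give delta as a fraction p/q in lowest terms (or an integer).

We compute f(-1) = 4*(-1) - 6 = -10.
|f(x) - f(-1)| = |4x - 6 - (-10)| = |4(x - (-1))| = 4|x - (-1)|.
We need 4|x - (-1)| < 1/30, i.e. |x - (-1)| < 1/30 / 4 = 1/120.
So any delta <= 1/120 works. Conversely, if delta > 1/120, then x = -1 + 1/120 satisfies |x - (-1)| = 1/120 < delta but |f(x) - f(-1)| = 4 * 1/120 = 1/30, which is not < 1/30; so no larger delta works.
Hence the largest such delta is 1/120.

1/120


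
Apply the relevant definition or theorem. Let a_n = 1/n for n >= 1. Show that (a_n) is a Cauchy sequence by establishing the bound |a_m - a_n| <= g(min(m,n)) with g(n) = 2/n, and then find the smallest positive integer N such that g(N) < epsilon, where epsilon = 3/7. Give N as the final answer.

For any m, n >= 1, by the triangle inequality:
|a_m - a_n| = |1/m - 1/n| <= 1/m + 1/n <= 2/min(m,n).
So g(n) = 2/n bounds the Cauchy difference. Since g(n) -> 0, (a_n) is Cauchy.
Now solve g(N) < 3/7: 2/N < 3/7 <=> N > 2 / (3/7) = 14/3.
The smallest integer strictly greater than 14/3 is N = 5.
Check: g(5) = 2/5 = 2/5 < 3/7; g(4) = 1/2 >= 3/7. So N = 5.

5


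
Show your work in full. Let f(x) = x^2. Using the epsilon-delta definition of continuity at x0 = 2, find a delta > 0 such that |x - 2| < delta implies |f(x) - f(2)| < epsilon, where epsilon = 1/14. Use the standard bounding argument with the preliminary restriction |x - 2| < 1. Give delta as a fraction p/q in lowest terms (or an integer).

Factor: |x^2 - (2)^2| = |x - 2| * |x + 2|.
Impose |x - 2| < 1 first. Then |x + 2| = |(x - 2) + 2*(2)| <= |x - 2| + 2*|2| < 1 + 4 = 5.
So |x^2 - (2)^2| < delta * 5.
We need delta * 5 <= 1/14, i.e. delta <= 1/14/5 = 1/70.
Since 1/70 < 1, this is tighter than 1; take delta = 1/70.
So delta = 1/70 works.

1/70


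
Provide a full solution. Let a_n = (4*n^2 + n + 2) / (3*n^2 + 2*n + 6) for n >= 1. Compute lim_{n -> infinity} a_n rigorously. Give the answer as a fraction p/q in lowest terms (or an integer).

Divide numerator and denominator by n^2, the highest power:
numerator / n^2 = 4 + 1/n + 2/n^2
denominator / n^2 = 3 + 2/n + 6/n^2
As n -> infinity, all terms of the form c/n^k (k >= 1) tend to 0.
So numerator / n^2 -> 4 and denominator / n^2 -> 3.
Therefore lim a_n = 4/3.

4/3


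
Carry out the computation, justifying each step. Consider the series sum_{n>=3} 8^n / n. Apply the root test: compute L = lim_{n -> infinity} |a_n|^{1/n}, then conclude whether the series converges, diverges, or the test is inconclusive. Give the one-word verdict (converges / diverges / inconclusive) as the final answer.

Let a_n denote the general term. Form |a_n|^(1/n) and simplify:
|a_n|^(1/n) = 8/n^(1/n)
Take the limit as n -> infinity: L = 8.
Since L = 8 > 1, the root test implies divergence.

diverges


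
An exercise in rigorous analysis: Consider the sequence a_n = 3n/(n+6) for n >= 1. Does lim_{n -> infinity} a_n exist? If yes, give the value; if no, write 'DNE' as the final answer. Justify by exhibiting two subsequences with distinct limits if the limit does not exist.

Examine the behaviour of a_n along subsequences.
Even-n subsequence a_{2k} = 3(2k)/(2k+6) -> 3. Odd-n subsequence a_{2k+1} = 3(2k+1)/(2k+7) -> 3. Both tend to 3, which suggests the limit is 3; verify directly.
|a_n - 3| = |3n - 3(n+6)| / (n+6) = 18/(n+6) < 18/n for every n >= 1.
Given epsilon > 0, choose a positive integer N > 18/epsilon. Then for all n >= N, |a_n - 3| < 18/n <= 18/N < epsilon.
So by the definition of the limit, lim a_n exists and equals 3.

3


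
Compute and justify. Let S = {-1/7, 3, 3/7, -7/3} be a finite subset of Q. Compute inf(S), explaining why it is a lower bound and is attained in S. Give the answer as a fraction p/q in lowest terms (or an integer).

S is finite, so inf(S) = min(S).
Sorted increasing:
-7/3, -1/7, 3/7, 3
The extremum is -7/3.
For every x in S, x >= -7/3. And -7/3 is in S, so it is attained.
Therefore inf(S) = -7/3.

-7/3


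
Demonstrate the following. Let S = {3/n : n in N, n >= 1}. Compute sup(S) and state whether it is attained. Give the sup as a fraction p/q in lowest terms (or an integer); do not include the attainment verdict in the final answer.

Analysis:
- Values: 3, 3/2, 1, 3/4, ... strictly decreasing.
- The maximum is 3 (n=1); sup = 3 (attained).
- The set is bounded below by 0; 3/n -> 0 so 0 is the greatest lower bound.
- 0 is not in the set, so inf = 0 is not attained.
Conclusion: sup(S) = 3, attained in S.

3


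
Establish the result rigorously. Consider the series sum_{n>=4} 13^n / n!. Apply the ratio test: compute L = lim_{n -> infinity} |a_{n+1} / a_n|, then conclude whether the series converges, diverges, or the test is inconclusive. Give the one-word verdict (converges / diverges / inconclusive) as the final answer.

Let a_n denote the general term. Form the ratio a_{n+1}/a_n and simplify:
a_{n+1}/a_n = 13/(n + 1)
Take the limit as n -> infinity: L = 0.
Since L = 0 < 1, the ratio test implies the series converges.

converges


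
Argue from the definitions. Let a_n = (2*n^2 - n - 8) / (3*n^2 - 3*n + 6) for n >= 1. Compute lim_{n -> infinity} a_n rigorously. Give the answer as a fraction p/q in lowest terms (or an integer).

Divide numerator and denominator by n^2, the highest power:
numerator / n^2 = 2 - 1/n - 8/n^2
denominator / n^2 = 3 - 3/n + 6/n^2
As n -> infinity, all terms of the form c/n^k (k >= 1) tend to 0.
So numerator / n^2 -> 2 and denominator / n^2 -> 3.
Therefore lim a_n = 2/3.

2/3


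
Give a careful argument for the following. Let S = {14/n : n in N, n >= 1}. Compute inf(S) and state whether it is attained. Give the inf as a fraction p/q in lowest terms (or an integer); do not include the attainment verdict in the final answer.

Analysis:
- Values: 14, 7, 14/3, 7/2, ... strictly decreasing.
- The maximum is 14 (n=1); sup = 14 (attained).
- The set is bounded below by 0; 14/n -> 0 so 0 is the greatest lower bound.
- 0 is not in the set, so inf = 0 is not attained.
Conclusion: inf(S) = 0, not attained in S.

0


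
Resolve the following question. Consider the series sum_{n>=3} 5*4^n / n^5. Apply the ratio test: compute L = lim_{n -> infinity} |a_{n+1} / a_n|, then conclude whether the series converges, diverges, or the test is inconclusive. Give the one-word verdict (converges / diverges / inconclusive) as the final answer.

Let a_n denote the general term. Form the ratio a_{n+1}/a_n and simplify:
a_{n+1}/a_n = 4*n^5/(n + 1)^5
Take the limit as n -> infinity: L = 4.
Since L = 4 > 1 (or L = infinity), the ratio test implies the series diverges.

diverges


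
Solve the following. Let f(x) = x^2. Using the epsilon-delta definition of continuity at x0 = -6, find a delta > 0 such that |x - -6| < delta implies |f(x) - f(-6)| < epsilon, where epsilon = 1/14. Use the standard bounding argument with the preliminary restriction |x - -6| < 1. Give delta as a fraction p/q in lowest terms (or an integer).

Factor: |x^2 - (-6)^2| = |x - -6| * |x + -6|.
Impose |x - -6| < 1 first. Then |x + -6| = |(x - -6) + 2*(-6)| <= |x - -6| + 2*|-6| < 1 + 12 = 13.
So |x^2 - (-6)^2| < delta * 13.
We need delta * 13 <= 1/14, i.e. delta <= 1/14/13 = 1/182.
Since 1/182 < 1, this is tighter than 1; take delta = 1/182.
So delta = 1/182 works.

1/182


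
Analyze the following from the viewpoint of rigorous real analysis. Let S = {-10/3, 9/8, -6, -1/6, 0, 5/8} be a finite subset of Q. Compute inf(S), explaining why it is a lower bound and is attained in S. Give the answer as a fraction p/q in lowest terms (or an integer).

S is finite, so inf(S) = min(S).
Sorted increasing:
-6, -10/3, -1/6, 0, 5/8, 9/8
The extremum is -6.
For every x in S, x >= -6. And -6 is in S, so it is attained.
Therefore inf(S) = -6.

-6


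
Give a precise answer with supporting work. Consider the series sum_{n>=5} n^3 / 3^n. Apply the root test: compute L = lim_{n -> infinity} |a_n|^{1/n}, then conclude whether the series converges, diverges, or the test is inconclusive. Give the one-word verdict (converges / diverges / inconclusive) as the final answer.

Let a_n denote the general term. Form |a_n|^(1/n) and simplify:
|a_n|^(1/n) = n^(3/n)/3
Take the limit as n -> infinity: L = 1/3.
Since L = 1/3 < 1, the root test implies convergence.

converges


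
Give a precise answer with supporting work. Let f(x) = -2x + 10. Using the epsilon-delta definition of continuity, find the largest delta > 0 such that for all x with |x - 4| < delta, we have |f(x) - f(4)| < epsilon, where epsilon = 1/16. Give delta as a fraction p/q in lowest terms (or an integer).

We compute f(4) = -2*(4) + 10 = 2.
|f(x) - f(4)| = |-2x + 10 - (2)| = |-2(x - 4)| = 2|x - 4|.
We need 2|x - 4| < 1/16, i.e. |x - 4| < 1/16 / 2 = 1/32.
So any delta <= 1/32 works. Conversely, if delta > 1/32, then x = 4 + 1/32 satisfies |x - 4| = 1/32 < delta but |f(x) - f(4)| = 2 * 1/32 = 1/16, which is not < 1/16; so no larger delta works.
Hence the largest such delta is 1/32.

1/32


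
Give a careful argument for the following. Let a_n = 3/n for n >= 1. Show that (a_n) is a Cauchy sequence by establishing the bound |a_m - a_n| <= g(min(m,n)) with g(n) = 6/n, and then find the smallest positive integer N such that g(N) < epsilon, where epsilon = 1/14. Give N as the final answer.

For any m, n >= 1, by the triangle inequality:
|a_m - a_n| = |3/m - 3/n| <= 3*1/m + 3*1/n <= 6/min(m,n).
So g(n) = 6/n bounds the Cauchy difference. Since g(n) -> 0, (a_n) is Cauchy.
Now solve g(N) < 1/14: 6/N < 1/14 <=> N > 6 / (1/14) = 84.
The smallest integer strictly greater than 84 is N = 85.
Check: g(85) = 6/85 = 6/85 < 1/14; g(84) = 1/14 >= 1/14. So N = 85.

85


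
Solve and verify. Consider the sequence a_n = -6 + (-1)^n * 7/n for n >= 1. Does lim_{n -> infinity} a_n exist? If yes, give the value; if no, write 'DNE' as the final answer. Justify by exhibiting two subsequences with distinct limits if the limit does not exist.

Examine the behaviour of a_n along subsequences.
Even-n subsequence a_{2k} = -6 + 7/(2k) -> -6. Odd-n subsequence a_{2k+1} = -6 - 7/(2k+1) -> -6. Both tend to -6, which suggests the limit is -6; verify directly.
|a_n - (-6)| = |(-1)^n * 7/n| = 7/n for every n >= 1.
Given epsilon > 0, choose a positive integer N > 7/epsilon. Then for all n >= N, |a_n - (-6)| = 7/n <= 7/N < epsilon.
So by the definition of the limit, lim a_n exists and equals -6.

-6


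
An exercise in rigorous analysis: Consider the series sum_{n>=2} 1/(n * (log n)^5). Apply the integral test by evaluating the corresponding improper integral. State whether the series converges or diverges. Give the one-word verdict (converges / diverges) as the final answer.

Let f(x) = 1/(x*log(x)^5). Then f is positive, continuous, and decreasing on [2, infinity), so the integral test applies.
Compute the improper integral int_{2}^infinity f(x) dx:
  antiderivative F(x) = -1/(4*log(x)^4).
  F(x) -> 0 as x -> infinity.  int = 0 - F(2) = 1/(4*log(2)^4) < infinity. By the integral test, the series converges.

converges


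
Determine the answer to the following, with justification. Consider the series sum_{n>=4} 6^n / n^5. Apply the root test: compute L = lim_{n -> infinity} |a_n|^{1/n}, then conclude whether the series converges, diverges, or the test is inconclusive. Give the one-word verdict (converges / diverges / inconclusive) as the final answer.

Let a_n denote the general term. Form |a_n|^(1/n) and simplify:
|a_n|^(1/n) = 6/n^(5/n)
Take the limit as n -> infinity: L = 6.
Since L = 6 > 1, the root test implies divergence.

diverges


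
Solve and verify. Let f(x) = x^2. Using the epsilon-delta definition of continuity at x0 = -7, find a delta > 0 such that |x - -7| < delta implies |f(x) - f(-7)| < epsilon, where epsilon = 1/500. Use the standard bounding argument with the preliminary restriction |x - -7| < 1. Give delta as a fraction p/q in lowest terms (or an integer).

Factor: |x^2 - (-7)^2| = |x - -7| * |x + -7|.
Impose |x - -7| < 1 first. Then |x + -7| = |(x - -7) + 2*(-7)| <= |x - -7| + 2*|-7| < 1 + 14 = 15.
So |x^2 - (-7)^2| < delta * 15.
We need delta * 15 <= 1/500, i.e. delta <= 1/500/15 = 1/7500.
Since 1/7500 < 1, this is tighter than 1; take delta = 1/7500.
So delta = 1/7500 works.

1/7500


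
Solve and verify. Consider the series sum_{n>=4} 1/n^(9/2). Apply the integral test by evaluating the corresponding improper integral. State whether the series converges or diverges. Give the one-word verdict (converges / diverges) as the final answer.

Let f(x) = x^(-9/2). Then f is positive, continuous, and decreasing on [4, infinity), so the integral test applies.
Compute the improper integral int_{4}^infinity f(x) dx:
  antiderivative F(x) = -2/(7*x^(7/2)).
  As x -> infinity, F(x) -> 0 (since p = 9/2 > 1).
  So int = F(infinity) - F(4) = 0 - (-1/448) = 1/448.
  Finite, so by the integral test, the series converges.

converges


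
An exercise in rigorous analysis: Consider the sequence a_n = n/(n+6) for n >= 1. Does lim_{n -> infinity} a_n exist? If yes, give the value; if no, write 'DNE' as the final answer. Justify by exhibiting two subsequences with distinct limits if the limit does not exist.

Examine the behaviour of a_n along subsequences.
Even-n subsequence a_{2k} = (2k)/(2k+6) -> 1. Odd-n subsequence a_{2k+1} = (2k+1)/(2k+7) -> 1. Both tend to 1, which suggests the limit is 1; verify directly.
|a_n - 1| = |n - (n+6)| / (n+6) = 6/(n+6) < 6/n for every n >= 1.
Given epsilon > 0, choose a positive integer N > 6/epsilon. Then for all n >= N, |a_n - 1| < 6/n <= 6/N < epsilon.
So by the definition of the limit, lim a_n exists and equals 1.

1


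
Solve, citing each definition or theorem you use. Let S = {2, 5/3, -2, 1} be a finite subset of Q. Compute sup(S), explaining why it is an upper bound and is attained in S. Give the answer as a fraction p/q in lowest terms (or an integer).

S is finite, so sup(S) = max(S).
Sorted decreasing:
2, 5/3, 1, -2
The extremum is 2.
For every x in S, x <= 2. And 2 is in S, so it is attained.
Therefore sup(S) = 2.

2


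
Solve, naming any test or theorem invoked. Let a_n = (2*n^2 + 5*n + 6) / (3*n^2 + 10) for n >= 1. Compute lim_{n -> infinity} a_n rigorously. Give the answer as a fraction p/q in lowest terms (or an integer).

Divide numerator and denominator by n^2, the highest power:
numerator / n^2 = 2 + 5/n + 6/n^2
denominator / n^2 = 3 + 10/n^2
As n -> infinity, all terms of the form c/n^k (k >= 1) tend to 0.
So numerator / n^2 -> 2 and denominator / n^2 -> 3.
Therefore lim a_n = 2/3.

2/3


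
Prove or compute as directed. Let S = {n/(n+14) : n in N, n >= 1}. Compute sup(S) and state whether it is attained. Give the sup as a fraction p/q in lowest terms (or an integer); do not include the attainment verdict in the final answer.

Analysis:
- Values: 1/15, 1/8, 3/17, 2/9, ... strictly increasing.
- Minimum is 1/15 (n=1); inf = 1/15 (attained).
- n/(n+14) = 1 - 14/(n+14) -> 1 from below as n -> infinity, and never equals 1.
- So sup = 1 (not attained).
Conclusion: sup(S) = 1, not attained in S.

1


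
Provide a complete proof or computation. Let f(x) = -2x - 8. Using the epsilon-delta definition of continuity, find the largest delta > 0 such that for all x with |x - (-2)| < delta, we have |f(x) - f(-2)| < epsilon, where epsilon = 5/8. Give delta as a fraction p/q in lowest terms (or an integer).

We compute f(-2) = -2*(-2) - 8 = -4.
|f(x) - f(-2)| = |-2x - 8 - (-4)| = |-2(x - (-2))| = 2|x - (-2)|.
We need 2|x - (-2)| < 5/8, i.e. |x - (-2)| < 5/8 / 2 = 5/16.
So any delta <= 5/16 works. Conversely, if delta > 5/16, then x = -2 + 5/16 satisfies |x - (-2)| = 5/16 < delta but |f(x) - f(-2)| = 2 * 5/16 = 5/8, which is not < 5/8; so no larger delta works.
Hence the largest such delta is 5/16.

5/16


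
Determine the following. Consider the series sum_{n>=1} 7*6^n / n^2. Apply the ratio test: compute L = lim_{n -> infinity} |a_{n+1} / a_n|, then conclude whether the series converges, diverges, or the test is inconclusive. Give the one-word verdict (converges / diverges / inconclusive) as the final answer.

Let a_n denote the general term. Form the ratio a_{n+1}/a_n and simplify:
a_{n+1}/a_n = 6*n^2/(n + 1)^2
Take the limit as n -> infinity: L = 6.
Since L = 6 > 1 (or L = infinity), the ratio test implies the series diverges.

diverges


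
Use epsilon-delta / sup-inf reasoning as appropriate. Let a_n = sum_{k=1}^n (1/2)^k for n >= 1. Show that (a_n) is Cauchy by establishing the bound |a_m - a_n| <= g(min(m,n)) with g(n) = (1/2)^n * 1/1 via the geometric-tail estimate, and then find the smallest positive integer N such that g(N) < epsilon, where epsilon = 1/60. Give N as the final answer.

For m > n >= 1: |a_m - a_n| = sum_{k=n+1}^m (1/2)^k < sum_{k=n+1}^infinity (1/2)^k = (1/2)^(n+1) / (1 - 1/2) = (1/2)^n * (1/2) * (2/1) = (1/2)^n * 1/1.
So g(n) = (1/2)^n / 1. Since g(n) -> 0, (a_n) is Cauchy.
Now solve g(N) < 1/60: (1/2)^N / 1 < 1/60 <=> 2^N > 1 / (1 * 1/60) = 60.
Check powers of 2: 2^5 = 32 <= 60, 2^6 = 64 > 60.
So the smallest such N is 6. Check: g(6) = 1/(1 * 64) = 1/64 < 1/60.

6


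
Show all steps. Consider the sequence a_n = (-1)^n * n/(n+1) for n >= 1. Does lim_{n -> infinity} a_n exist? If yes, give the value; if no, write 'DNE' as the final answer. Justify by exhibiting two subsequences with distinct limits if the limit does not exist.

Examine the behaviour of a_n along subsequences.
a_{2k} = 2k/(2k+1) -> 1. a_{2k+1} = -(2k+1)/(2k+2) -> -1.
Since these two subsequential limits are 1 and -1, distinct, the full sequence cannot converge (a convergent sequence has all subsequences tending to the same limit). So lim a_n does not exist.

DNE


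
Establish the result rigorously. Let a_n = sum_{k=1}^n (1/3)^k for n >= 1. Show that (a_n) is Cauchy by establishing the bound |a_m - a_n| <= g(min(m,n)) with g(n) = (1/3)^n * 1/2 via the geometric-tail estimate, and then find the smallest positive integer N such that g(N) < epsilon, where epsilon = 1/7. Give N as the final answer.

For m > n >= 1: |a_m - a_n| = sum_{k=n+1}^m (1/3)^k < sum_{k=n+1}^infinity (1/3)^k = (1/3)^(n+1) / (1 - 1/3) = (1/3)^n * (1/3) * (3/2) = (1/3)^n * 1/2.
So g(n) = (1/3)^n / 2. Since g(n) -> 0, (a_n) is Cauchy.
Now solve g(N) < 1/7: (1/3)^N / 2 < 1/7 <=> 3^N > 1 / (2 * 1/7) = 7/2.
Check powers of 3: 3^1 = 3 <= 7/2, 3^2 = 9 > 7/2.
So the smallest such N is 2. Check: g(2) = 1/(2 * 9) = 1/18 < 1/7.

2


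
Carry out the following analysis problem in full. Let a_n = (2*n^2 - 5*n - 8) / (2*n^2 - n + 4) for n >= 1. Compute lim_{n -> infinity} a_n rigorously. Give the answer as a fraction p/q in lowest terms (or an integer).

Divide numerator and denominator by n^2, the highest power:
numerator / n^2 = 2 - 5/n - 8/n^2
denominator / n^2 = 2 - 1/n + 4/n^2
As n -> infinity, all terms of the form c/n^k (k >= 1) tend to 0.
So numerator / n^2 -> 2 and denominator / n^2 -> 2.
Therefore lim a_n = 1.

1


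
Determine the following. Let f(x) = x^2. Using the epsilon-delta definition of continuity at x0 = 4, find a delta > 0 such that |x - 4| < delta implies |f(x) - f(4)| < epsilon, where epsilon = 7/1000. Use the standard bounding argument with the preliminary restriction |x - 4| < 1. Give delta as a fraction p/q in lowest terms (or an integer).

Factor: |x^2 - (4)^2| = |x - 4| * |x + 4|.
Impose |x - 4| < 1 first. Then |x + 4| = |(x - 4) + 2*(4)| <= |x - 4| + 2*|4| < 1 + 8 = 9.
So |x^2 - (4)^2| < delta * 9.
We need delta * 9 <= 7/1000, i.e. delta <= 7/1000/9 = 7/9000.
Since 7/9000 < 1, this is tighter than 1; take delta = 7/9000.
So delta = 7/9000 works.

7/9000


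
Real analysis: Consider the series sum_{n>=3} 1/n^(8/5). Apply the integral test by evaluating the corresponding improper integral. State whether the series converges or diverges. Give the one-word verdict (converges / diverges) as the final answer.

Let f(x) = x^(-8/5). Then f is positive, continuous, and decreasing on [3, infinity), so the integral test applies.
Compute the improper integral int_{3}^infinity f(x) dx:
  antiderivative F(x) = -5/(3*x^(3/5)).
  As x -> infinity, F(x) -> 0 (since p = 8/5 > 1).
  So int = F(infinity) - F(3) = 0 - (-5*3^(2/5)/9) = 5*3^(2/5)/9.
  Finite, so by the integral test, the series converges.

converges


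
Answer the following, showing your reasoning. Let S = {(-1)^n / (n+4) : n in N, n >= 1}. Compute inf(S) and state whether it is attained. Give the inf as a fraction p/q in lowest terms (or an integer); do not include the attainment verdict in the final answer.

Analysis:
- Values: -1/5, 1/6, -1/7, 1/8, -1/9, ...
- Positive terms (even n): 1/(2+4), 1/(4+4), ... decreasing -> max = 1/6 (n=2).
- Negative terms (odd n): -1/(1+4), -1/(3+4), ... increasing -> min = -1/5 (n=1).
- So sup = 1/6 (attained at n=2); inf = -1/5 (attained at n=1).
Conclusion: inf(S) = -1/5, attained in S.

-1/5


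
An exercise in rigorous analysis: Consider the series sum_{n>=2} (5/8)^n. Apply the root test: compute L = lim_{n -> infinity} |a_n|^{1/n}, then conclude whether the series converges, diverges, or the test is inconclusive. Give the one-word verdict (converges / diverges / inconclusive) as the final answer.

Let a_n denote the general term. Form |a_n|^(1/n) and simplify:
|a_n|^(1/n) = 5/8
Take the limit as n -> infinity: L = 5/8.
Since L = 5/8 < 1, the root test implies convergence.

converges


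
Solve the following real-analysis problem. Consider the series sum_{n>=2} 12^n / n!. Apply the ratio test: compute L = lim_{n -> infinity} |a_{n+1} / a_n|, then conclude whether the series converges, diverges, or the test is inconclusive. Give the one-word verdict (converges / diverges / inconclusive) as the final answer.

Let a_n denote the general term. Form the ratio a_{n+1}/a_n and simplify:
a_{n+1}/a_n = 12/(n + 1)
Take the limit as n -> infinity: L = 0.
Since L = 0 < 1, the ratio test implies the series converges.

converges


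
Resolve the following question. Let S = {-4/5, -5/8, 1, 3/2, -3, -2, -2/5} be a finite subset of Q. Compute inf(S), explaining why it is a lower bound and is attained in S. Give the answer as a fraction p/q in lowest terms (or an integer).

S is finite, so inf(S) = min(S).
Sorted increasing:
-3, -2, -4/5, -5/8, -2/5, 1, 3/2
The extremum is -3.
For every x in S, x >= -3. And -3 is in S, so it is attained.
Therefore inf(S) = -3.

-3


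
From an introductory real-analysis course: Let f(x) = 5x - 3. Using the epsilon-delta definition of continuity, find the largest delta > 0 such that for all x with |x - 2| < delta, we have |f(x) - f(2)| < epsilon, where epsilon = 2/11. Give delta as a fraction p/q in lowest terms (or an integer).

We compute f(2) = 5*(2) - 3 = 7.
|f(x) - f(2)| = |5x - 3 - (7)| = |5(x - 2)| = 5|x - 2|.
We need 5|x - 2| < 2/11, i.e. |x - 2| < 2/11 / 5 = 2/55.
So any delta <= 2/55 works. Conversely, if delta > 2/55, then x = 2 + 2/55 satisfies |x - 2| = 2/55 < delta but |f(x) - f(2)| = 5 * 2/55 = 2/11, which is not < 2/11; so no larger delta works.
Hence the largest such delta is 2/55.

2/55


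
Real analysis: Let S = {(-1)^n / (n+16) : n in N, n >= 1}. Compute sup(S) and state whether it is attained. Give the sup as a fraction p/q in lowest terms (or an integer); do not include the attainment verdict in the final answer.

Analysis:
- Values: -1/17, 1/18, -1/19, 1/20, -1/21, ...
- Positive terms (even n): 1/(2+16), 1/(4+16), ... decreasing -> max = 1/18 (n=2).
- Negative terms (odd n): -1/(1+16), -1/(3+16), ... increasing -> min = -1/17 (n=1).
- So sup = 1/18 (attained at n=2); inf = -1/17 (attained at n=1).
Conclusion: sup(S) = 1/18, attained in S.

1/18


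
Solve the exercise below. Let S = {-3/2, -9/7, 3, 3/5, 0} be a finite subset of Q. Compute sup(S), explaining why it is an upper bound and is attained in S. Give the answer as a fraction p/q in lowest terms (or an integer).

S is finite, so sup(S) = max(S).
Sorted decreasing:
3, 3/5, 0, -9/7, -3/2
The extremum is 3.
For every x in S, x <= 3. And 3 is in S, so it is attained.
Therefore sup(S) = 3.

3


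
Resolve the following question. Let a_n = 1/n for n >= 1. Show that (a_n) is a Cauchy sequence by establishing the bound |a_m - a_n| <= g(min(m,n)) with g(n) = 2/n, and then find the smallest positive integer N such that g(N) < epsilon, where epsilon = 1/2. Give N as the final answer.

For any m, n >= 1, by the triangle inequality:
|a_m - a_n| = |1/m - 1/n| <= 1/m + 1/n <= 2/min(m,n).
So g(n) = 2/n bounds the Cauchy difference. Since g(n) -> 0, (a_n) is Cauchy.
Now solve g(N) < 1/2: 2/N < 1/2 <=> N > 2 / (1/2) = 4.
The smallest integer strictly greater than 4 is N = 5.
Check: g(5) = 2/5 = 2/5 < 1/2; g(4) = 1/2 >= 1/2. So N = 5.

5


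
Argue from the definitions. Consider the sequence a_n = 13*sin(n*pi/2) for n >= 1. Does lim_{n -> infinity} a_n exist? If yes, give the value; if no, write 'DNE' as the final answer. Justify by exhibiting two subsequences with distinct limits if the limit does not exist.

Examine the behaviour of a_n along subsequences.
a_{4k+1} = 13*sin(pi/2 + 2k*pi) = 13 -> 13. a_{4k+3} = 13*sin(3pi/2 + 2k*pi) = -13 -> -13.
Since these two subsequential limits are 13 and -13, distinct, the full sequence cannot converge (a convergent sequence has all subsequences tending to the same limit). So lim a_n does not exist.

DNE


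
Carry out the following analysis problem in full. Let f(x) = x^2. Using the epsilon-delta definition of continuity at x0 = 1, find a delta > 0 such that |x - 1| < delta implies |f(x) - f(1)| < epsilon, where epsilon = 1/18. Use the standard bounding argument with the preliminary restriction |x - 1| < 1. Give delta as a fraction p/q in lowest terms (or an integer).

Factor: |x^2 - (1)^2| = |x - 1| * |x + 1|.
Impose |x - 1| < 1 first. Then |x + 1| = |(x - 1) + 2*(1)| <= |x - 1| + 2*|1| < 1 + 2 = 3.
So |x^2 - (1)^2| < delta * 3.
We need delta * 3 <= 1/18, i.e. delta <= 1/18/3 = 1/54.
Since 1/54 < 1, this is tighter than 1; take delta = 1/54.
So delta = 1/54 works.

1/54


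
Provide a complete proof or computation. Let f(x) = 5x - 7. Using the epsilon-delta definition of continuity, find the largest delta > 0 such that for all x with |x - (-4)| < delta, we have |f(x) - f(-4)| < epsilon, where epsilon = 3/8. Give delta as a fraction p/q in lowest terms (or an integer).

We compute f(-4) = 5*(-4) - 7 = -27.
|f(x) - f(-4)| = |5x - 7 - (-27)| = |5(x - (-4))| = 5|x - (-4)|.
We need 5|x - (-4)| < 3/8, i.e. |x - (-4)| < 3/8 / 5 = 3/40.
So any delta <= 3/40 works. Conversely, if delta > 3/40, then x = -4 + 3/40 satisfies |x - (-4)| = 3/40 < delta but |f(x) - f(-4)| = 5 * 3/40 = 3/8, which is not < 3/8; so no larger delta works.
Hence the largest such delta is 3/40.

3/40


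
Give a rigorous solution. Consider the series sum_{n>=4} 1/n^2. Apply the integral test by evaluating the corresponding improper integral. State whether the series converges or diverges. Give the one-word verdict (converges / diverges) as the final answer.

Let f(x) = x^(-2). Then f is positive, continuous, and decreasing on [4, infinity), so the integral test applies.
Compute the improper integral int_{4}^infinity f(x) dx:
  antiderivative F(x) = -1/x.
  As x -> infinity, F(x) -> 0 (since p = 2 > 1).
  So int = F(infinity) - F(4) = 0 - (-1/4) = 1/4.
  Finite, so by the integral test, the series converges.

converges


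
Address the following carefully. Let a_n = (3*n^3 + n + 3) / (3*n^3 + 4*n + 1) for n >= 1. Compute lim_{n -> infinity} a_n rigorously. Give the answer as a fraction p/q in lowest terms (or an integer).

Divide numerator and denominator by n^3, the highest power:
numerator / n^3 = 3 + n^(-2) + 3/n^3
denominator / n^3 = 3 + 4/n^2 + n^(-3)
As n -> infinity, all terms of the form c/n^k (k >= 1) tend to 0.
So numerator / n^3 -> 3 and denominator / n^3 -> 3.
Therefore lim a_n = 1.

1


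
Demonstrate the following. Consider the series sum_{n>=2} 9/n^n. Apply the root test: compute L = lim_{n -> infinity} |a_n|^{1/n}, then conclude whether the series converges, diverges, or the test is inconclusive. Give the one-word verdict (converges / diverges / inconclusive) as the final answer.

Let a_n denote the general term. Form |a_n|^(1/n) and simplify:
|a_n|^(1/n) = 3^(2/n)/n
Take the limit as n -> infinity: L = 0.
Since L = 0 < 1, the root test implies convergence.

converges


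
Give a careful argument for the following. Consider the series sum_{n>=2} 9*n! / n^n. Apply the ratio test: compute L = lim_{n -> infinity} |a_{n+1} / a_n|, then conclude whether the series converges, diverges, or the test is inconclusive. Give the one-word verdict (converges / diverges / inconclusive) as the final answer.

Let a_n denote the general term. Form the ratio a_{n+1}/a_n and simplify:
a_{n+1}/a_n = (n/(n + 1))^n
Take the limit as n -> infinity: L = exp(-1).
Since L = exp(-1) < 1, the ratio test implies the series converges.

converges


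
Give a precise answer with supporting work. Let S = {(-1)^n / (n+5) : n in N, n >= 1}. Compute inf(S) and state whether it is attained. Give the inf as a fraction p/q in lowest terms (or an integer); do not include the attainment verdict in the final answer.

Analysis:
- Values: -1/6, 1/7, -1/8, 1/9, -1/10, ...
- Positive terms (even n): 1/(2+5), 1/(4+5), ... decreasing -> max = 1/7 (n=2).
- Negative terms (odd n): -1/(1+5), -1/(3+5), ... increasing -> min = -1/6 (n=1).
- So sup = 1/7 (attained at n=2); inf = -1/6 (attained at n=1).
Conclusion: inf(S) = -1/6, attained in S.

-1/6


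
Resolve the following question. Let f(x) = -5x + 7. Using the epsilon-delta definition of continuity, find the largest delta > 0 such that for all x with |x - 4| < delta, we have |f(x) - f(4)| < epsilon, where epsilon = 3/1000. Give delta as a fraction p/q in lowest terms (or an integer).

We compute f(4) = -5*(4) + 7 = -13.
|f(x) - f(4)| = |-5x + 7 - (-13)| = |-5(x - 4)| = 5|x - 4|.
We need 5|x - 4| < 3/1000, i.e. |x - 4| < 3/1000 / 5 = 3/5000.
So any delta <= 3/5000 works. Conversely, if delta > 3/5000, then x = 4 + 3/5000 satisfies |x - 4| = 3/5000 < delta but |f(x) - f(4)| = 5 * 3/5000 = 3/1000, which is not < 3/1000; so no larger delta works.
Hence the largest such delta is 3/5000.

3/5000


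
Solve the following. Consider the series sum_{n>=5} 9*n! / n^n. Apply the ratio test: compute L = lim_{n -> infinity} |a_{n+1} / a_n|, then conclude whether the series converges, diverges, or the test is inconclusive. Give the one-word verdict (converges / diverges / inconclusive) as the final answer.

Let a_n denote the general term. Form the ratio a_{n+1}/a_n and simplify:
a_{n+1}/a_n = (n/(n + 1))^n
Take the limit as n -> infinity: L = exp(-1).
Since L = exp(-1) < 1, the ratio test implies the series converges.

converges


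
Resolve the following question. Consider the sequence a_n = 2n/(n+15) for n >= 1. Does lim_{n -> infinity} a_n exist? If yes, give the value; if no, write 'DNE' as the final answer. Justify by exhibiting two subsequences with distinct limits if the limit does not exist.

Examine the behaviour of a_n along subsequences.
Even-n subsequence a_{2k} = 2(2k)/(2k+15) -> 2. Odd-n subsequence a_{2k+1} = 2(2k+1)/(2k+16) -> 2. Both tend to 2, which suggests the limit is 2; verify directly.
|a_n - 2| = |2n - 2(n+15)| / (n+15) = 30/(n+15) < 30/n for every n >= 1.
Given epsilon > 0, choose a positive integer N > 30/epsilon. Then for all n >= N, |a_n - 2| < 30/n <= 30/N < epsilon.
So by the definition of the limit, lim a_n exists and equals 2.

2


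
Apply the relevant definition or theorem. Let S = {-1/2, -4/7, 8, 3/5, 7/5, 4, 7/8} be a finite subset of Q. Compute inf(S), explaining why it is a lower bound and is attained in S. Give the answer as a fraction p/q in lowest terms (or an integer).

S is finite, so inf(S) = min(S).
Sorted increasing:
-4/7, -1/2, 3/5, 7/8, 7/5, 4, 8
The extremum is -4/7.
For every x in S, x >= -4/7. And -4/7 is in S, so it is attained.
Therefore inf(S) = -4/7.

-4/7


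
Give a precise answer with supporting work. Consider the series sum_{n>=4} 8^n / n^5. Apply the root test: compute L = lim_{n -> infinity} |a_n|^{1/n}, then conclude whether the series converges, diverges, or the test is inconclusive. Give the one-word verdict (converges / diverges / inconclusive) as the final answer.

Let a_n denote the general term. Form |a_n|^(1/n) and simplify:
|a_n|^(1/n) = 8/n^(5/n)
Take the limit as n -> infinity: L = 8.
Since L = 8 > 1, the root test implies divergence.

diverges


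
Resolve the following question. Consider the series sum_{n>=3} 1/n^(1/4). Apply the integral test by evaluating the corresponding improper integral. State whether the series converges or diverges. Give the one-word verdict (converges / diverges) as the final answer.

Let f(x) = x^(-1/4). Then f is positive, continuous, and decreasing on [3, infinity), so the integral test applies.
Compute the improper integral int_{3}^infinity f(x) dx:
  antiderivative F(x) = 4*x^(3/4)/3.
  As x -> infinity, F(x) -> infinity (since p = 1/4 < 1).
  So the integral diverges. By the integral test, the series diverges.

diverges


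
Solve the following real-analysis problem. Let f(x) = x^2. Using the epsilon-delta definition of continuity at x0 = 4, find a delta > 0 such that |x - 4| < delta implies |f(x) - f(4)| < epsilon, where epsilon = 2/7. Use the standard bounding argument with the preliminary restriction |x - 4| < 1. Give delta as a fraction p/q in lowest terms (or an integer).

Factor: |x^2 - (4)^2| = |x - 4| * |x + 4|.
Impose |x - 4| < 1 first. Then |x + 4| = |(x - 4) + 2*(4)| <= |x - 4| + 2*|4| < 1 + 8 = 9.
So |x^2 - (4)^2| < delta * 9.
We need delta * 9 <= 2/7, i.e. delta <= 2/7/9 = 2/63.
Since 2/63 < 1, this is tighter than 1; take delta = 2/63.
So delta = 2/63 works.

2/63
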